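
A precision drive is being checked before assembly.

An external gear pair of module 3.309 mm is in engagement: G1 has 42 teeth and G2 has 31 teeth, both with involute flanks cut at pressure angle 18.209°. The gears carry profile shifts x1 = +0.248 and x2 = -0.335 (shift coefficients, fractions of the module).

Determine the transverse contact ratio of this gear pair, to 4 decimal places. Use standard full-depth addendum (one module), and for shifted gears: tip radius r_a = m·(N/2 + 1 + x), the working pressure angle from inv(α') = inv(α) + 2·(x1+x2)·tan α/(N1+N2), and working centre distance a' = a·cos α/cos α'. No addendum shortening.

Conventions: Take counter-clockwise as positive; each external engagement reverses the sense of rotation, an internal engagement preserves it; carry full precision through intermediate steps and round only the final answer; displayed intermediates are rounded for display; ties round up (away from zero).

1.8101

class = single-mesh tooth geometry [involute pair 42T × 31T, m = 3.309]
base radii: r_b1 = 66.009198, r_b2 = 48.721075
tip radii: r_a1 = 73.618632, r_a2 = 53.489985
inv(α') = inv(18.209°) + 2·(+0.248-0.335)·tan α/(42+31) = 0.01036625  ⇒  α' = 17.78330°
a' = a·cos α / cos α' = 120.7785·cos 18.209°/cos 17.78330° = 120.487341
action lengths: √(r_a1²−r_b1²) = 32.595840, √(r_a2²−r_b2²) = 22.077939
base pitch p_b = π·m·cos α = 9.874953
CR = (32.595840 + 22.077939 − 120.487341·sin 17.78330°)/9.874953 = 1.810116
contact ratio ≈ 1.8101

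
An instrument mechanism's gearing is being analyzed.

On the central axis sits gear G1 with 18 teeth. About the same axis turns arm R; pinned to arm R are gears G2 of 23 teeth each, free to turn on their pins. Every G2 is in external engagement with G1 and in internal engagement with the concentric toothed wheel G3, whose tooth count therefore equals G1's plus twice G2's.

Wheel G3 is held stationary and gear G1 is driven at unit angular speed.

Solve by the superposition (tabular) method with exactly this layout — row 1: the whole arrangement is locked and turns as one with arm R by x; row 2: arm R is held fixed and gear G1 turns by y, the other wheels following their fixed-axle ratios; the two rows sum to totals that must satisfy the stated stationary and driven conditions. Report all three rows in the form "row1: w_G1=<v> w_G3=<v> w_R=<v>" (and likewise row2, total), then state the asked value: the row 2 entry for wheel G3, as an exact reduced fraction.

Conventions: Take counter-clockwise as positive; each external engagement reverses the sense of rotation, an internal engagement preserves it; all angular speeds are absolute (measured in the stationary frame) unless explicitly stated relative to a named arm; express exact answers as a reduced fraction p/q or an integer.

row1: w_G1=9/41 w_G3=9/41 w_R=9/41
row2: w_G1=32/41 w_G3=-9/41 w_R=0
total: w_G1=1 w_G3=0 w_R=9/41
asked value: -9/41

recognized (axles ride arm R): planetary set, 18/23/64 teeth
row 1 — lock + rotate with arm: ω_sun = ω_ring = ω_arm = x
superposition row 2 [arm held]: sun y, ring −(18/64)·y, arm 0
boundary: total ω_ring = x − (18/64)·y = 0 and total ω_sun = x + y = 1  ⇒  y = 32/41, x = 9/41
row 2 ring = −(18/64)·32/41 = -9/41
totals (row 1 + row 2): sun 9/41 + 32/41 = 1, ring 9/41 + (-9/41) = 0, arm 9/41 + 0 = 9/41
asked cell (row2, ring) = -9/41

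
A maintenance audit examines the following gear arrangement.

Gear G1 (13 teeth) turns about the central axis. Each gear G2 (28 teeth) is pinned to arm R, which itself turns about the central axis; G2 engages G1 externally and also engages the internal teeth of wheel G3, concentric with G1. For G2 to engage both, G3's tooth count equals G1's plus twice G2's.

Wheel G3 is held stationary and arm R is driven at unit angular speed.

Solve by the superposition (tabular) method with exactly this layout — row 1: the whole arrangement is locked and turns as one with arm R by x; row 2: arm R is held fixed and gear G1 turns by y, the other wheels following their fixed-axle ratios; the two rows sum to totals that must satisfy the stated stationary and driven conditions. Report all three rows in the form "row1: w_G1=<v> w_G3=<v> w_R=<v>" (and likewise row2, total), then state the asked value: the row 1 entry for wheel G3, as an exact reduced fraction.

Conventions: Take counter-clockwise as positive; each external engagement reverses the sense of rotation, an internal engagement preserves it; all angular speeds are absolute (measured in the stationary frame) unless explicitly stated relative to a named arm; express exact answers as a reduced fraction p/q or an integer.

planetary set (13T centre, 28T on arm, 69T internal) — Willis relation
superposition row 1 [locked train]: every member turns x
row 2 (arm held, sun turns y): ω_ring = −(13/69)·y, ω_arm = 0
boundary: total ω_ring = x − (13/69)·y = 0 and total ω_arm = x = 1  ⇒  y = 69/13, x = 1
row 2 ring = −(13/69)·69/13 = -1
totals (row 1 + row 2): sun 1 + 69/13 = 82/13, ring 1 + (-1) = 0, arm 1 + 0 = 1
asked cell (row1, ring) = 1

row1: w_G1=1 w_G3=1 w_R=1
row2: w_G1=69/13 w_G3=-1 w_R=0
total: w_G1=82/13 w_G3=0 w_R=1
asked value: 1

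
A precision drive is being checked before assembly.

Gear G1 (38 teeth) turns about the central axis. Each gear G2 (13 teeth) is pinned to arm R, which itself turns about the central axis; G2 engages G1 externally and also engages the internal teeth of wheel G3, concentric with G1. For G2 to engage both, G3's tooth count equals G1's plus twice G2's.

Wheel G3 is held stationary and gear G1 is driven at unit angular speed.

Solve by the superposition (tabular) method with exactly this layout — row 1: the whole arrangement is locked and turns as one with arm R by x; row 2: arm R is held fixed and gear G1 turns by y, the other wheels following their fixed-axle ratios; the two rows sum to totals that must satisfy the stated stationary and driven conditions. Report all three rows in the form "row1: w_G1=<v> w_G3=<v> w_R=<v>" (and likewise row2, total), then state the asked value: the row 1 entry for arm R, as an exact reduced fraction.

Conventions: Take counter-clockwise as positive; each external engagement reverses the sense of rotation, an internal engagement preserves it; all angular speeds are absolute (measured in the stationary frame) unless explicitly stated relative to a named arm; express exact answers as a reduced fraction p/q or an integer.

topology: planetary set — G1 38T / G2 13T / G3 64T, arm = carrier (Willis)
row 1 (train locked, turned with arm): all members turn x
superposition row 2 [arm held]: sun y, ring −(38/64)·y, arm 0
boundary: total ω_ring = x − (38/64)·y = 0 and total ω_sun = x + y = 1  ⇒  y = 32/51, x = 19/51
row 2 ring = −(38/64)·32/51 = -19/51
totals (row 1 + row 2): sun 19/51 + 32/51 = 1, ring 19/51 + (-19/51) = 0, arm 19/51 + 0 = 19/51
asked cell (row1, arm) = 19/51

row1: w_G1=19/51 w_G3=19/51 w_R=19/51
row2: w_G1=32/51 w_G3=-19/51 w_R=0
total: w_G1=1 w_G3=0 w_R=19/51
asked value: 19/51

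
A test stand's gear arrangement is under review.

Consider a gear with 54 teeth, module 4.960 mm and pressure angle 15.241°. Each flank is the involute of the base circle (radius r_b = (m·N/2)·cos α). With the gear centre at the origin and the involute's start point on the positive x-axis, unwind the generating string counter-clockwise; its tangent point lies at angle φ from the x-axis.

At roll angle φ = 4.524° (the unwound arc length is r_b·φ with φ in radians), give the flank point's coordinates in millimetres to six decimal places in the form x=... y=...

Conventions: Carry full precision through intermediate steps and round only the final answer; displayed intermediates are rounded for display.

x=129.612000 y=0.021189

topology: single-mesh involute geometry — m = 4.960, N = 54
pitch radius r_p = m·N/2 = 4.960·54/2 = 133.920000
base radius r_b = r_p·cos α = 133.920000·cos 15.241° = 129.209850
roll angle φ = 4.524° = 0.07895870 rad
x = r_b·(cos φ + φ·sin φ) = 129.612000
y = r_b·(sin φ − φ·cos φ) = 0.021189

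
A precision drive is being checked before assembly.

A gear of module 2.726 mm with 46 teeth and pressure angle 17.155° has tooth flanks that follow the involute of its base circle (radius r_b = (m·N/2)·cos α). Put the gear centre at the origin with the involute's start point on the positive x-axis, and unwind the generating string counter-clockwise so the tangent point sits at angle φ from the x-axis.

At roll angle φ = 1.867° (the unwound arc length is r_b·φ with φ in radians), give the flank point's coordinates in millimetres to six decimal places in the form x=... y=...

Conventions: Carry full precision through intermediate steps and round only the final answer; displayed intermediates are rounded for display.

topology: single-mesh involute geometry — m = 2.726, N = 46
pitch radius r_p = m·N/2 = 2.726·46/2 = 62.698000
base radius r_b = r_p·cos α = 62.698000·cos 17.155° = 59.908586
roll angle φ = 1.867° = 0.03258530 rad
x = r_b·(cos φ + φ·sin φ) = 59.940383
y = r_b·(sin φ − φ·cos φ) = 0.000691

x=59.940383 y=0.000691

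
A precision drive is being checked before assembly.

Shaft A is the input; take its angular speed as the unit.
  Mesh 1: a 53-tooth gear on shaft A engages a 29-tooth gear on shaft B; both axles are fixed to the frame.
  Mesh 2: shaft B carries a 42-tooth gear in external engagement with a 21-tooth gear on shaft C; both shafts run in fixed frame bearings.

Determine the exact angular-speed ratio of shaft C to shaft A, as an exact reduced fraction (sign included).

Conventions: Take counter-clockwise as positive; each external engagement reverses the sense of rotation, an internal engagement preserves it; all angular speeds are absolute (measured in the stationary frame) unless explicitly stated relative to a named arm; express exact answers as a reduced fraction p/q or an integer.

class = fixed-axis compound train [2 meshes; 2 ratios multiply, 2 sense flips]
mesh 1 [53T→29T]: running ratio 53/29, sense −
mesh 2 [42T→21T]: running ratio 106/29, sense +
ω_out/ω_in = 106/29

106/29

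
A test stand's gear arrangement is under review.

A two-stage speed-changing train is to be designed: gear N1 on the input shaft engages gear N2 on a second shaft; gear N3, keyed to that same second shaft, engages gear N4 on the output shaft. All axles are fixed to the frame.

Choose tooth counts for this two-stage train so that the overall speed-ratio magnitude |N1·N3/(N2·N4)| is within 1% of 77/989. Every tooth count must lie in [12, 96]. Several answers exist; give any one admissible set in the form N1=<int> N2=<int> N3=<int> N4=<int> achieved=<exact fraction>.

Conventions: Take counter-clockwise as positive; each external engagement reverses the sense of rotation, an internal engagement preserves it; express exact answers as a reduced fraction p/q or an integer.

N1=14 N2=43 N3=22 N4=92 achieved=77/989

design class (target 77/989): fixed-axis compound train
target = 77/989 in lowest terms: an exact hit needs N1·N3 = k·77 and N2·N4 = k·989 for one integer k, every count in [12, 96]; additionally prefer no 1:1 stage (N1 ≠ N2, N3 ≠ N4)
k = 1…3: no 1:1-free in-range split of k·77 and k·989 into factor pairs; take k = 4
k = 4: N1·N3 = 308 = 14·22, N2·N4 = 3956 = 43·92
achieved = 14·22/(43·92) = 77/989; |achieved − target| = 0 ≤ 77/98900 ✓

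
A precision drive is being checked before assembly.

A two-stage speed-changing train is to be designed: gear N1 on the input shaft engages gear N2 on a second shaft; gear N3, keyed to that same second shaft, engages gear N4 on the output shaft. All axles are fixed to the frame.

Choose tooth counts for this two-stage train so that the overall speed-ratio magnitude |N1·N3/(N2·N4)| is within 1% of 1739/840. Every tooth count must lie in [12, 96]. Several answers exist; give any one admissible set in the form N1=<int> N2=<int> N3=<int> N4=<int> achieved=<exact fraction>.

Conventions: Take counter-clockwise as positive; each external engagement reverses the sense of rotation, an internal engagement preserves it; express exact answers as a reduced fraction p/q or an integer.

2-stage fixed-axis compound train for ratio 1739/840
target = 1739/840 in lowest terms: an exact hit needs N1·N3 = k·1739 and N2·N4 = k·840 for one integer k, every count in [12, 96]; additionally prefer no 1:1 stage (N1 ≠ N2, N3 ≠ N4)
k = 1: N1·N3 = 1739 = 37·47, N2·N4 = 840 = 12·70
achieved = 37·47/(12·70) = 1739/840; |achieved − target| = 0 ≤ 1739/84000 ✓

N1=37 N2=12 N3=47 N4=70 achieved=1739/840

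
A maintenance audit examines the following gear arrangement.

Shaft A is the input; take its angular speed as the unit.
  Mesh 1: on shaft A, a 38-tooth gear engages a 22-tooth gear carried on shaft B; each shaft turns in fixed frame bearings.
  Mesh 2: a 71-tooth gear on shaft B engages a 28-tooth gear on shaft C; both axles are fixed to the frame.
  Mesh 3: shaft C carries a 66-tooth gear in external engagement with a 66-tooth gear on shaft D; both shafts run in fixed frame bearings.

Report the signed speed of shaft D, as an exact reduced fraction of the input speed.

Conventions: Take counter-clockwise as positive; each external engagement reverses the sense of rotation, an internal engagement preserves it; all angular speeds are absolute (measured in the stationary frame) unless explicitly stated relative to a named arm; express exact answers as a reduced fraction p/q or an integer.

3-mesh fixed-axis compound train (all bearings frame-fixed)
mesh 1 [38T→22T]: |ω|/ω_in = 1×38/22 = 19/11, sense flips to −
mesh 2 [71T→28T]: |ω|/ω_in = (19/11)×71/28 = 1349/308, sense flips to +
mesh 3 [66T→66T]: |ω|/ω_in = (1349/308)×66/66 = 1349/308, sense flips to −
signed output speed (× input speed) = -1349/308

-1349/308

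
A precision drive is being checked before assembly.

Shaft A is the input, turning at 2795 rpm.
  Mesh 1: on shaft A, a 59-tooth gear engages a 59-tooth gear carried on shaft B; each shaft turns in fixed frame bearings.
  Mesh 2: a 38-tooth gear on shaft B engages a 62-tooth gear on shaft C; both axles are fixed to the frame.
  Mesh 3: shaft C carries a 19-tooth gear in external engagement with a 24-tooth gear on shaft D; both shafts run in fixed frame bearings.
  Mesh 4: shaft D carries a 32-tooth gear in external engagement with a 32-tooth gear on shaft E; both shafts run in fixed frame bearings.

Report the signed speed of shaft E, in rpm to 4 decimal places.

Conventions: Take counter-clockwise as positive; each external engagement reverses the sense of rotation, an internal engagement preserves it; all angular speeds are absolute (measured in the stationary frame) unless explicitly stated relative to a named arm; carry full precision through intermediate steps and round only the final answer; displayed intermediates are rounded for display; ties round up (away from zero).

+1356.1761 rpm

4-mesh fixed-axis compound train (all bearings frame-fixed)
mesh 1 [59T→59T]: ω = 2795.0000×59/59 = 2795.0000 rpm, sense flips to −
mesh 2 [38T→62T]: ω = 2795.0000×38/62 = 1713.0645 rpm, sense flips to +
mesh 3 [19T→24T]: ω = 1713.0645×19/24 = 1356.1761 rpm, sense flips to −
mesh 4 [32T→32T]: ω = 1356.1761×32/32 = 1356.1761 rpm, sense flips to +
signed output speed = +1356.1761 rpm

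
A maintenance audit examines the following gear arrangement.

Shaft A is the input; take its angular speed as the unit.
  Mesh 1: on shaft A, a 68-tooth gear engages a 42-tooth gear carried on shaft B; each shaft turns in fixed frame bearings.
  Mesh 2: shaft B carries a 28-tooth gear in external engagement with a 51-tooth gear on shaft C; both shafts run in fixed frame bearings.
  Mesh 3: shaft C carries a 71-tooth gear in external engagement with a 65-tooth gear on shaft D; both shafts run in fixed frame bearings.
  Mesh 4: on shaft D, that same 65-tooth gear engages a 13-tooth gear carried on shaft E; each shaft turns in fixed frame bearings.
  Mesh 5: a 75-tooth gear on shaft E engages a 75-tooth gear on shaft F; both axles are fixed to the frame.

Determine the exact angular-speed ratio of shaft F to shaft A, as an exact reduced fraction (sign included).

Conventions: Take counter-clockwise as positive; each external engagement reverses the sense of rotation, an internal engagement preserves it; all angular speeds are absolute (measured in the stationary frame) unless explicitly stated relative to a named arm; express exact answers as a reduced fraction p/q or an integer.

class = fixed-axis compound train [5 meshes; 5 ratios multiply, 5 sense flips]
mesh 1 [68T→42T]: running ratio 34/21, sense −
mesh 2 [28T→51T]: running ratio 8/9, sense +
mesh 3 [71T→65T]: running ratio 568/585, sense −
mesh 4 [65T→13T]: running ratio 568/117, sense +
mesh 5 [75T→75T]: running ratio 568/117, sense −
ω_out/ω_in = -568/117

-568/117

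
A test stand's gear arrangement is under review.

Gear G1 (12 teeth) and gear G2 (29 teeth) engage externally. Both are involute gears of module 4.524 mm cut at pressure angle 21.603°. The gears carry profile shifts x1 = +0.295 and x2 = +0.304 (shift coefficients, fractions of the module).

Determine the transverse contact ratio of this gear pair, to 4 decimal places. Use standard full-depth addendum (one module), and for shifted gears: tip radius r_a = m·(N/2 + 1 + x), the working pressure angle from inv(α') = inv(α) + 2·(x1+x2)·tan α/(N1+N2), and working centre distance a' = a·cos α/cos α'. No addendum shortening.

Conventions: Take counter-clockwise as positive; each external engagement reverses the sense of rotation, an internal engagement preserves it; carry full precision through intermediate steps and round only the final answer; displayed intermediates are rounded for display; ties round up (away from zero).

topology: single-mesh involute geometry — m = 4.524, 12T/29T pair
base radii: r_b1 = 25.237330, r_b2 = 60.990213
tip radii: r_a1 = 33.002580, r_a2 = 71.497296
inv(α') = inv(21.603°) + 2·(+0.295+0.304)·tan α/(12+29) = 0.03051569  ⇒  α' = 25.14147°
a' = a·cos α / cos α' = 92.7420·cos 21.603°/cos 25.14147° = 95.251524
action lengths: √(r_a1²−r_b1²) = 21.266111, √(r_a2²−r_b2²) = 37.310283
base pitch p_b = π·m·cos α = 13.214235
CR = (21.266111 + 37.310283 − 95.251524·sin 25.14147°)/13.214235 = 1.370366
contact ratio ≈ 1.3704

1.3704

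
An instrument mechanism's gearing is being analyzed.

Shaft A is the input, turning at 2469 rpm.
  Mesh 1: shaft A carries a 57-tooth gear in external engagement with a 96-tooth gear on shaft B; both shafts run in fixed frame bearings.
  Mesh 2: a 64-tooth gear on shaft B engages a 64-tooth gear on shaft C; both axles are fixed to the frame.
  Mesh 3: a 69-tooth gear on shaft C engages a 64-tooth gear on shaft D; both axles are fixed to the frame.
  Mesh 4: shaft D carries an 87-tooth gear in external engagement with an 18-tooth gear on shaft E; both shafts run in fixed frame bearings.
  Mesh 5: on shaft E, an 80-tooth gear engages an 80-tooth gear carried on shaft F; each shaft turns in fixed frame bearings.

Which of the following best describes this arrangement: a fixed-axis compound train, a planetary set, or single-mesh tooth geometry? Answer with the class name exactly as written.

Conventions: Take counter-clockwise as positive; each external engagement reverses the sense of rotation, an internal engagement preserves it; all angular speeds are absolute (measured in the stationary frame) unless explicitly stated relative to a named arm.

fixed-axis compound train

recognized (6 fixed axles, 5 meshes): fixed-axis compound train
classification: fixed-axis compound train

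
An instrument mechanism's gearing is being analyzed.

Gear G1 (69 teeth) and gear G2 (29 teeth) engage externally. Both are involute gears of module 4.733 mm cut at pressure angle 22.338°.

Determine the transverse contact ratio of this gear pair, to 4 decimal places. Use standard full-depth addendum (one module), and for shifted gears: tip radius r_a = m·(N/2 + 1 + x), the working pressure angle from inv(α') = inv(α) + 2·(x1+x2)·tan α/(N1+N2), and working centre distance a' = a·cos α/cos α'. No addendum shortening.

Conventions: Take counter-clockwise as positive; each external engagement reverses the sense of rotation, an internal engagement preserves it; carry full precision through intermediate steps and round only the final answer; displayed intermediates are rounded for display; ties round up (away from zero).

single-mesh involute tooth geometry (69T engaging 29T at module 4.733)
base radii: r_b1 = 151.034980, r_b2 = 63.478470
tip radii: r_a1 = 168.021500, r_a2 = 73.361500
no profile shift: α' = α, a' = a
action lengths: √(r_a1²−r_b1²) = 73.618335, √(r_a2²−r_b2²) = 36.774904
base pitch p_b = π·m·cos α = 13.753344
CR = (73.618335 + 36.774904 − 231.917000·sin 22.33800°)/13.753344 = 1.617688
contact ratio ≈ 1.6177

1.6177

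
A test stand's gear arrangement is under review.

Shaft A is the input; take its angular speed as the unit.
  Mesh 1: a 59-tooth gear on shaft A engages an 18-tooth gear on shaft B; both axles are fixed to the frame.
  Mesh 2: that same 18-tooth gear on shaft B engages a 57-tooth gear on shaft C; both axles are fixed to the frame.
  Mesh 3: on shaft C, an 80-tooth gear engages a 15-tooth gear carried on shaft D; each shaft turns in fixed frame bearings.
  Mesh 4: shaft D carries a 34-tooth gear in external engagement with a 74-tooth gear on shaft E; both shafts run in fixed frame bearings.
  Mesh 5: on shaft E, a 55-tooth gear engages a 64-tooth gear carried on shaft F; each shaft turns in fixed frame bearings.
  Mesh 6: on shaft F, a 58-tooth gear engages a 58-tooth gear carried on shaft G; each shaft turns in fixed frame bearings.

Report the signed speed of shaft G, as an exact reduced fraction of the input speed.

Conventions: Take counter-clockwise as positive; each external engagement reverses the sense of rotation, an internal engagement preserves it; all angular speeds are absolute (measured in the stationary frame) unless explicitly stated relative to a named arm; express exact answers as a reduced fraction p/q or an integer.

55165/25308

6-mesh fixed-axis compound train (all bearings frame-fixed)
mesh 1 [59T→18T]: |ω|/ω_in = 1×59/18 = 59/18, sense flips to −
mesh 2 [18T→57T]: |ω|/ω_in = (59/18)×18/57 = 59/57, sense flips to +
mesh 3 [80T→15T]: |ω|/ω_in = (59/57)×80/15 = 944/171, sense flips to −
mesh 4 [34T→74T]: |ω|/ω_in = (944/171)×34/74 = 16048/6327, sense flips to +
mesh 5 [55T→64T]: |ω|/ω_in = (16048/6327)×55/64 = 55165/25308, sense flips to −
mesh 6 [58T→58T]: |ω|/ω_in = (55165/25308)×58/58 = 55165/25308, sense flips to +
signed output speed (× input speed) = 55165/25308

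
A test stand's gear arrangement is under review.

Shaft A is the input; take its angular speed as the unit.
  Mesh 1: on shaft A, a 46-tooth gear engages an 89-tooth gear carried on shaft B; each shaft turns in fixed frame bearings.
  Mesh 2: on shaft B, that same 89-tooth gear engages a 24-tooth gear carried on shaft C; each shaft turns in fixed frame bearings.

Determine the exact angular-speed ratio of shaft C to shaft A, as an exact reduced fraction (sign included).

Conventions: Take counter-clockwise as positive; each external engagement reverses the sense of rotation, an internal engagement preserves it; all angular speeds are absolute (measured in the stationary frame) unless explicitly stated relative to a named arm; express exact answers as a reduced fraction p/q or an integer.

23/12

class = fixed-axis compound train [2 meshes; 2 ratios multiply, 2 sense flips]
mesh 1 [46T→89T]: running ratio 46/89, sense −
mesh 2 [89T→24T]: running ratio 23/12, sense +
ω_out/ω_in = 23/12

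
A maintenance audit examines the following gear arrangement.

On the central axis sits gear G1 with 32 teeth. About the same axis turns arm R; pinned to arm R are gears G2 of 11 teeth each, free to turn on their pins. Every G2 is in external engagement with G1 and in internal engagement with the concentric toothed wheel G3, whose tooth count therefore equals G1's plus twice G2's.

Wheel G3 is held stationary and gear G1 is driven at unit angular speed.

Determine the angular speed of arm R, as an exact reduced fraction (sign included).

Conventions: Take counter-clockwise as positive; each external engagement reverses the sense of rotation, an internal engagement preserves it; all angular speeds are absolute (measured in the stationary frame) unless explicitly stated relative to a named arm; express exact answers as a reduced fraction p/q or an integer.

recognized (axles ride arm R): planetary set, 32/11/54 teeth
ring teeth: 32 + 2·11 = 54
32(ω_sun−ω_arm) = −54(ω_ring−ω_arm),  ω_ring = 0, ω_sun = 1
32(1−ω_arm) = −54(0−ω_arm)  ⇒  86·ω_arm = 32  ⇒  ω_arm = 16/43
exact speed ratio = 16/43

16/43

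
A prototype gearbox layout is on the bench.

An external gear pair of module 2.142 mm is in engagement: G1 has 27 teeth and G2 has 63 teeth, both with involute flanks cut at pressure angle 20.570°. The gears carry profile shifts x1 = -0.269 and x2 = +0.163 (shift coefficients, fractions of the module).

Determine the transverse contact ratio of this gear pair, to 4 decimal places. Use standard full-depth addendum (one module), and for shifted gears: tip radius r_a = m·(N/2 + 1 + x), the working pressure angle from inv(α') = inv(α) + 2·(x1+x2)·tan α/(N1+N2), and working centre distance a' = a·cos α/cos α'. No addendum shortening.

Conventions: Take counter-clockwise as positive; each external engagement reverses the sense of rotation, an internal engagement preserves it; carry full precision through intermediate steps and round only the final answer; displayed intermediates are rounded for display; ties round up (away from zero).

class = single-mesh tooth geometry [involute pair 27T × 63T, m = 2.142]
base radii: r_b1 = 27.073357, r_b2 = 63.171167
tip radii: r_a1 = 30.482802, r_a2 = 69.964146
inv(α') = inv(20.570°) + 2·(-0.269+0.163)·tan α/(27+63) = 0.01537962  ⇒  α' = 20.20329°
a' = a·cos α / cos α' = 96.3900·cos 20.570°/cos 20.20329° = 96.161001
action lengths: √(r_a1²−r_b1²) = 14.008374, √(r_a2²−r_b2²) = 30.073002
base pitch p_b = π·m·cos α = 6.300256
CR = (14.008374 + 30.073002 − 96.161001·sin 20.20329°)/6.300256 = 1.725641
contact ratio ≈ 1.7256

1.7256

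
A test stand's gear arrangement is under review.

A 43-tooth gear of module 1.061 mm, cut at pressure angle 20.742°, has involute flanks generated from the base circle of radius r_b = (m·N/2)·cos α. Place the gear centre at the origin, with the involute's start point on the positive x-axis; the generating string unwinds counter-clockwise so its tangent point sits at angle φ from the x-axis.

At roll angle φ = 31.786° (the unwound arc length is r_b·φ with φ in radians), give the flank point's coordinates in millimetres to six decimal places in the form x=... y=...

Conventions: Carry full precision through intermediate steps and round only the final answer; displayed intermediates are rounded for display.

recognized (one wheel, involute flank): single-mesh tooth geometry, m = 1.061, N = 43
pitch radius r_p = m·N/2 = 1.061·43/2 = 22.811500
base radius r_b = r_p·cos α = 22.811500·cos 20.742° = 21.332965
roll angle φ = 31.786° = 0.55477036 rad
x = r_b·(cos φ + φ·sin φ) = 24.367487
y = r_b·(sin φ − φ·cos φ) = 1.177183

x=24.367487 y=1.177183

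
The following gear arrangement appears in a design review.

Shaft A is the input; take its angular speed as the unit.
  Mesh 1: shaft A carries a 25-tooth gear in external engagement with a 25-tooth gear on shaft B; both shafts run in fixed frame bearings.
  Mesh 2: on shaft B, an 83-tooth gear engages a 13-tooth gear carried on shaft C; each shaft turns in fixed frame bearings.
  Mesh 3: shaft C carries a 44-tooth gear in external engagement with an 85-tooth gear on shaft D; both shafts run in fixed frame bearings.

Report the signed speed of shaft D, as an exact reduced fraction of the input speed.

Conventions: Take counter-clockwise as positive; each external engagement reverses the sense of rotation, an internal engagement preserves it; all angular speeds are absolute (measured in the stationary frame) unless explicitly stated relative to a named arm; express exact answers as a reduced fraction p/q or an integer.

3-mesh fixed-axis compound train (all bearings frame-fixed)
mesh 1 [25T→25T]: |ω|/ω_in = 1×25/25 = 1, sense flips to −
mesh 2 [83T→13T]: |ω|/ω_in = 1×83/13 = 83/13, sense flips to +
mesh 3 [44T→85T]: |ω|/ω_in = (83/13)×44/85 = 3652/1105, sense flips to −
signed output speed (× input speed) = -3652/1105

-3652/1105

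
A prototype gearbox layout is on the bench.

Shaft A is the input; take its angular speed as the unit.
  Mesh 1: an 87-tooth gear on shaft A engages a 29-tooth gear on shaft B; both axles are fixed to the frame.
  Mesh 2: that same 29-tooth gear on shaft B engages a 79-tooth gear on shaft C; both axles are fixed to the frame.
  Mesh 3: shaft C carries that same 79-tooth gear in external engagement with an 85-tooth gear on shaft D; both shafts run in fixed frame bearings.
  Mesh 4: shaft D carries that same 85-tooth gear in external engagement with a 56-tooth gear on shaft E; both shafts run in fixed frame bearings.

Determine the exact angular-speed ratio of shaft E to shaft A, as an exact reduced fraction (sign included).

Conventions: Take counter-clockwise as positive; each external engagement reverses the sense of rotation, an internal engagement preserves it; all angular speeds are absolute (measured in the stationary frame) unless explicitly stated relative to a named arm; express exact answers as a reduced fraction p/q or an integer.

87/56

class = fixed-axis compound train [4 meshes; 4 ratios multiply, 4 sense flips]
mesh 1 [87T→29T]: running ratio 3, sense −
mesh 2 [29T→79T]: running ratio 87/79, sense +
mesh 3 [79T→85T]: running ratio 87/85, sense −
mesh 4 [85T→56T]: running ratio 87/56, sense +
ω_out/ω_in = 87/56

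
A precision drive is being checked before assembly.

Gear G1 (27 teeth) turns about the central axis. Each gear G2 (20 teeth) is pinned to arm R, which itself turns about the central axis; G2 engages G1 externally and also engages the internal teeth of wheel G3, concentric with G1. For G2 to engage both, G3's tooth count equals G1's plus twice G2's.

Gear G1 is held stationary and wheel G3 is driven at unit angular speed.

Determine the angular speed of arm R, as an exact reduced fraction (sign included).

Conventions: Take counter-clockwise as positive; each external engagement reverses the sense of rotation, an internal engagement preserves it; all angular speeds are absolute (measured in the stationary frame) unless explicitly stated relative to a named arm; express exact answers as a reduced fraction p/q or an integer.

67/94

recognized (axles ride arm R): planetary set, 27/20/67 teeth
ring teeth: 27 + 2·20 = 67
27(ω_sun−ω_arm) = −67(ω_ring−ω_arm),  ω_sun = 0, ω_ring = 1
27(0−ω_arm) = −67(1−ω_arm)  ⇒  94·ω_arm = 67  ⇒  ω_arm = 67/94
exact speed ratio = 67/94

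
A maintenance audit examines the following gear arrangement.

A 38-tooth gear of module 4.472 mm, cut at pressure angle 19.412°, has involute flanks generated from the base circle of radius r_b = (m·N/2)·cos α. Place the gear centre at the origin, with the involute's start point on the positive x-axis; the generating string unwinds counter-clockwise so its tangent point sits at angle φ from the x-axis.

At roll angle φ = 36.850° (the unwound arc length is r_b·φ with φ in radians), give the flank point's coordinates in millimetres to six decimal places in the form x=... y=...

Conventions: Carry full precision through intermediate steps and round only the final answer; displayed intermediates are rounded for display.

x=95.037208 y=6.816932

recognized (one wheel, involute flank): single-mesh tooth geometry, m = 4.472, N = 38
pitch radius r_p = m·N/2 = 4.472·38/2 = 84.968000
base radius r_b = r_p·cos α = 84.968000·cos 19.412° = 80.137830
roll angle φ = 36.850° = 0.64315383 rad
x = r_b·(cos φ + φ·sin φ) = 95.037208
y = r_b·(sin φ − φ·cos φ) = 6.816932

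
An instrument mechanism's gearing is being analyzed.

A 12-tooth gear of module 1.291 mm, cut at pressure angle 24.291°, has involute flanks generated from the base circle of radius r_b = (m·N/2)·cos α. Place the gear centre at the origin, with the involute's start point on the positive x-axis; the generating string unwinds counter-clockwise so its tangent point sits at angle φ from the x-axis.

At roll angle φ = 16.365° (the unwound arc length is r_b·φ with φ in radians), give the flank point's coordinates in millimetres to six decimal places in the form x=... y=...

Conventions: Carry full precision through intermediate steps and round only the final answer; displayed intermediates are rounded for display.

x=7.342372 y=0.054391

class = single-mesh tooth geometry [base-circle involute, m = 1.291, 12T]
pitch radius r_p = m·N/2 = 1.291·12/2 = 7.746000
base radius r_b = r_p·cos α = 7.746000·cos 24.291° = 7.060230
roll angle φ = 16.365° = 0.28562313 rad
x = r_b·(cos φ + φ·sin φ) = 7.342372
y = r_b·(sin φ − φ·cos φ) = 0.054391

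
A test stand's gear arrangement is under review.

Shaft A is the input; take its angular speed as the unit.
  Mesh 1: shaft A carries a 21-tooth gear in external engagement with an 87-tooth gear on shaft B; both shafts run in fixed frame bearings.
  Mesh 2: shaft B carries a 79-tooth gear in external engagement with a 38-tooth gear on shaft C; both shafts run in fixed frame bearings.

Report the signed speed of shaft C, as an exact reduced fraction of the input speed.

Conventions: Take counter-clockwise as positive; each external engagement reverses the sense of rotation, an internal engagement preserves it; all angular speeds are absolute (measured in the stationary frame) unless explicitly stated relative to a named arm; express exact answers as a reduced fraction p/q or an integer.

2-mesh fixed-axis compound train (all bearings frame-fixed)
mesh 1 [21T→87T]: |ω|/ω_in = 1×21/87 = 7/29, sense flips to −
mesh 2 [79T→38T]: |ω|/ω_in = (7/29)×79/38 = 553/1102, sense flips to +
signed output speed (× input speed) = 553/1102

553/1102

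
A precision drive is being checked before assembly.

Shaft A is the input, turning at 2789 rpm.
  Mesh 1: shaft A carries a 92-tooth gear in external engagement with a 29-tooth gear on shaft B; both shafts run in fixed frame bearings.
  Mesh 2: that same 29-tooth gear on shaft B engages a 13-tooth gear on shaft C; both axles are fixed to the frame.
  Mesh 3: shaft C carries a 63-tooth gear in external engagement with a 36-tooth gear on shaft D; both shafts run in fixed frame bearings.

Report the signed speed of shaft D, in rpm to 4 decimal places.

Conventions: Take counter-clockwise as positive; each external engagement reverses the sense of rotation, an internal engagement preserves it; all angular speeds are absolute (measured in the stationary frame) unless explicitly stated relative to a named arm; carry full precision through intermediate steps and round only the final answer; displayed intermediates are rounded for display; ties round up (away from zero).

3-mesh fixed-axis compound train (all bearings frame-fixed)
mesh 1 [92T→29T]: ω = 2789.0000×92/29 = 8847.8621 rpm, sense flips to −
mesh 2 [29T→13T]: ω = 8847.8621×29/13 = 19737.5385 rpm, sense flips to +
mesh 3 [63T→36T]: ω = 19737.5385×63/36 = 34540.6923 rpm, sense flips to −
signed output speed = -34540.6923 rpm

-34540.6923 rpm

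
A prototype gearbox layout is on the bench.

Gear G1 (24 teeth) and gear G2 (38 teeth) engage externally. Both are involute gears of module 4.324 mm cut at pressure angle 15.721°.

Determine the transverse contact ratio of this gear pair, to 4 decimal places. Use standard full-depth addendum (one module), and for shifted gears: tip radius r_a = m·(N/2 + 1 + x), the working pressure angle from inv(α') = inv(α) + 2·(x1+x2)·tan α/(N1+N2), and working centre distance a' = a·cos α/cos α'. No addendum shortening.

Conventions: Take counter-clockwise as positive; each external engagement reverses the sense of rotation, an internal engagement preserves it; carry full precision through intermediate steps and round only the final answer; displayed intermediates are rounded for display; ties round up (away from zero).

1.8710

recognized (one external pair, fixed centres): single-mesh tooth geometry, m = 4.324, N1 = 24, N2 = 38
base radii: r_b1 = 49.947000, r_b2 = 79.082750
tip radii: r_a1 = 56.212000, r_a2 = 86.480000
no profile shift: α' = α, a' = a
action lengths: √(r_a1²−r_b1²) = 25.789264, √(r_a2²−r_b2²) = 34.995844
base pitch p_b = π·m·cos α = 13.076094
CR = (25.789264 + 34.995844 − 134.044000·sin 15.72100°)/13.076094 = 1.871006
contact ratio ≈ 1.8710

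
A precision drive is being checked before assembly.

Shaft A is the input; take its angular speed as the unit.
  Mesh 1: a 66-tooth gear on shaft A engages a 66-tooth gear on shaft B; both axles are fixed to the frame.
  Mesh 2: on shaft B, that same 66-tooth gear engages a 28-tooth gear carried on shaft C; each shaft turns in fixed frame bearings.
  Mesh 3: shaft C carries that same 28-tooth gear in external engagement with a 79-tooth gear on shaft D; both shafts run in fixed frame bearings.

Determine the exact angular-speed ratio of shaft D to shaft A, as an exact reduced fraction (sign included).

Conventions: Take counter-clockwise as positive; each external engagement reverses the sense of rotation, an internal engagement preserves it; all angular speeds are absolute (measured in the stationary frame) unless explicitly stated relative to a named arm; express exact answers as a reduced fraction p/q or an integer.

class = fixed-axis compound train [3 meshes; 3 ratios multiply, 3 sense flips]
mesh 1 [66T→66T]: running ratio 1, sense −
mesh 2 [66T→28T]: running ratio 33/14, sense +
mesh 3 [28T→79T]: running ratio 66/79, sense −
ω_out/ω_in = -66/79

-66/79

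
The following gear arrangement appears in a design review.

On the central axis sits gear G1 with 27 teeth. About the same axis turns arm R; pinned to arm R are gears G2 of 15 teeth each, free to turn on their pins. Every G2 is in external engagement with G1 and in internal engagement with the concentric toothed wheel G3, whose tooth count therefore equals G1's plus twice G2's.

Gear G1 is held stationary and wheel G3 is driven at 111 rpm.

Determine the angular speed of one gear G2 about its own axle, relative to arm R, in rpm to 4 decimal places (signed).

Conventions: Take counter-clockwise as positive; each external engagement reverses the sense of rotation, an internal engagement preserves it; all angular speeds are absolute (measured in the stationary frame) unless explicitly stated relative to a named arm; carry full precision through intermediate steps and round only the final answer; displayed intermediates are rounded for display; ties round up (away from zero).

+135.5786 rpm

class = planetary set [G3 = 27+2·15 = 57; Willis about the carrier]
normalise by the input: solve with ω_ring = 1, then scale by 111 rpm
ring teeth: 27 + 2·15 = 57
27(ω_sun−ω_arm) = −57(ω_ring−ω_arm),  ω_sun = 0, ω_ring = 1
27(0−ω_arm) = −57(1−ω_arm)  ⇒  84·ω_arm = 57  ⇒  ω_arm = 19/28
sun–planet mesh: 27·(0−19/28) = −15·(ω_p−ω_arm)  ⇒  ω_p−ω_arm = 171/140
scale: ω_p−ω_arm = 171/140 × 111 rpm = +135.5786 rpm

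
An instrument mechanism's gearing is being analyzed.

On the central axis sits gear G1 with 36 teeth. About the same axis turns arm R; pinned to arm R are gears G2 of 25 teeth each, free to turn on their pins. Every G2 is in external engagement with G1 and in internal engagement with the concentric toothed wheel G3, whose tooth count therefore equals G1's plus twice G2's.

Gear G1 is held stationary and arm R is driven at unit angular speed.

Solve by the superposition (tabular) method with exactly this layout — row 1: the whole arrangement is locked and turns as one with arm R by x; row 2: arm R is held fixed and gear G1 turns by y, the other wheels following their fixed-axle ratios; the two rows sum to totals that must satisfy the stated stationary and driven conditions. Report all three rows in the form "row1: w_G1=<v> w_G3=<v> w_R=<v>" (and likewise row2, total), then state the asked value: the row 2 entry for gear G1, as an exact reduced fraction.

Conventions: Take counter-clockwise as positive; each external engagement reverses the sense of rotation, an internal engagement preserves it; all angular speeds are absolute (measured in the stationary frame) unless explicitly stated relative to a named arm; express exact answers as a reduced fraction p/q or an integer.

topology: planetary set — G1 36T / G2 25T / G3 86T, arm = carrier (Willis)
row 1: whole set turns with the arm by x
superposition row 2 [arm held]: sun y, ring −(36/86)·y, arm 0
boundary: total ω_sun = x + y = 0 and total ω_arm = x = 1  ⇒  y = -1, x = 1
row 2 ring = −(36/86)·(-1) = 18/43
totals (row 1 + row 2): sun 1 + (-1) = 0, ring 1 + 18/43 = 61/43, arm 1 + 0 = 1
asked cell (row2, sun) = -1

row1: w_G1=1 w_G3=1 w_R=1
row2: w_G1=-1 w_G3=18/43 w_R=0
total: w_G1=0 w_G3=61/43 w_R=1
asked value: -1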